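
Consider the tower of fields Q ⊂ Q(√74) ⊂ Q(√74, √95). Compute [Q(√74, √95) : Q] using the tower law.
[Q(√74, √95) : Q] = 4

[Q(√74):Q] = 2 (min poly x^2 - 74, irreducible since 74 is squarefree > 1). For the top step, suppose √95 ∈ Q(√74), say √95 = c + d√74 with c, d ∈ Q. Squaring: 95 = c^2 + 74d^2 + 2cd√74. Since √74 ∉ Q this forces 2cd = 0. If d = 0 then √95 = c ∈ Q, contradicting 95 squarefree > 1. If c = 0 then 95 = 74d^2, so 74·95 = (74d)^2 is a perfect square in Q — but 74·95 = 7030 is not a perfect square (since 74 and 95 are distinct squarefree integers). Contradiction. Hence √95 ∉ Q(√74), so x^2 - 95 stays irreducible over Q(√74) and [Q(√74, √95) : Q(√74)] = 2. By the tower law, [Q(√74, √95) : Q] = 2 · 2 = 4.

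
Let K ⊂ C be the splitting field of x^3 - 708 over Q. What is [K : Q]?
[K : Q] = 6

The roots of x^3 - 708 are ∛708, ω∛708, ω^2∛708 where ω = e^(2πi/3) is a primitive cube root of unity, so K = Q(∛708, ω). Now [Q(∛708):Q] = 3 (since 708 is not a perfect cube, x^3 - 708 is irreducible) and [Q(ω):Q] = 2. Both 2 and 3 divide [K:Q], and [K:Q] ≤ 3·2 = 6, so [K:Q] = 6. (Equivalently: Q(∛708) ⊂ R but ω ∉ R, so [K : Q(∛708)] = 2.)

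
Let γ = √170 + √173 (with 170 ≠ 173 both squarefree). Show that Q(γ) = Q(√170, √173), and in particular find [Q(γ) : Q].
[Q(γ) : Q] = 4 (equivalently, Q(γ) = Q(√170, √173))

Obviously Q(γ) ⊆ Q(√170, √173), and [Q(√170, √173):Q] = 4 (since 170, 173 are distinct squarefree integers > 1 with 29410 not a perfect square). To show equality we compute the minimal polynomial of γ. From γ = √170 + √173: γ^2 = 170 + 2√(29410) + 173 = 343 + 2√(29410), so γ^2 - 343 = 2√(29410); squaring, (γ^2 - 343)^2 = 4·29410, i.e. γ^4 - 686γ^2 + 117649 - 117640 = 0, i.e. γ^4 - 686γ^2 + 9 = 0. So γ is a root of x^4 - 686x^2 + 9. This polynomial is irreducible over Q: it has no rational root (each ±√170 ± √173 is irrational), and any factorization into two quadratics over Q would force √(29410) ∈ Q (pairing opposite roots) or √170, √173 ∈ Q (other pairings), all impossible. Hence [Q(γ):Q] = 4 = [Q(√170, √173):Q], so Q(γ) = Q(√170, √173).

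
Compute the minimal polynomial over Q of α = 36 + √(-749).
m_α(x) = x^2 - 72x + 2045

From α - 36 = √(-749), squaring gives (α - 36)^2 = -749, i.e. α^2 - 72α + 1296 = -749, so α^2 - 72α + 2045 = 0. The discriminant of x^2 - 72x + 2045 is (-72)^2 - 4·(2045) = 5184 - 8180 = -2996, and 4·(-749) is not a perfect square in Q since -749 is squarefree and ≠ 1. Hence x^2 - 72x + 2045 is irreducible over Q and is the minimal polynomial of α.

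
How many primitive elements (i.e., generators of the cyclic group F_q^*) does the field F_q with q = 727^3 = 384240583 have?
There are φ(384240582) = 116435880 primitive elements

F_q^* is cyclic of order q - 1 = 384240582. A cyclic group of order m has exactly φ(m) generators. Here m = 384240582 = 2 · 3^2 · 11^2 · 176419, so the number of primitive elements is φ(384240582) = 116435880.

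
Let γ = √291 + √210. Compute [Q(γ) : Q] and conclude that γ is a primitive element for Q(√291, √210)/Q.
[Q(γ) : Q] = 4 (equivalently, Q(γ) = Q(√291, √210))

Obviously Q(γ) ⊆ Q(√291, √210), and [Q(√291, √210):Q] = 4 (since 291, 210 are distinct squarefree integers > 1 with 61110 not a perfect square). To show equality we compute the minimal polynomial of γ. From γ = √291 + √210: γ^2 = 291 + 2√(61110) + 210 = 501 + 2√(61110), so γ^2 - 501 = 2√(61110); squaring, (γ^2 - 501)^2 = 4·61110, i.e. γ^4 - 1002γ^2 + 251001 - 244440 = 0, i.e. γ^4 - 1002γ^2 + 6561 = 0. So γ is a root of x^4 - 1002x^2 + 6561. This polynomial is irreducible over Q: it has no rational root (each ±√291 ± √210 is irrational), and any factorization into two quadratics over Q would force √(61110) ∈ Q (pairing opposite roots) or √291, √210 ∈ Q (other pairings), all impossible. Hence [Q(γ):Q] = 4 = [Q(√291, √210):Q], so Q(γ) = Q(√291, √210).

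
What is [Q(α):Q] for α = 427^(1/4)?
[Q(α):Q] = 4

α is a root of x^4 - 427. By Eisenstein's criterion at the prime p = 7 (which divides the constant term 427 but p^2 = 49 does not, since 427 is squarefree), x^4 - 427 is irreducible over Q. Hence [Q(α):Q] = 4.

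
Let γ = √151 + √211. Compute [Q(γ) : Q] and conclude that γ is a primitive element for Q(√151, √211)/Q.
[Q(γ) : Q] = 4 (equivalently, Q(γ) = Q(√151, √211))

Obviously Q(γ) ⊆ Q(√151, √211), and [Q(√151, √211):Q] = 4 (since 151, 211 are distinct squarefree integers > 1 with 31861 not a perfect square). To show equality we compute the minimal polynomial of γ. From γ = √151 + √211: γ^2 = 151 + 2√(31861) + 211 = 362 + 2√(31861), so γ^2 - 362 = 2√(31861); squaring, (γ^2 - 362)^2 = 4·31861, i.e. γ^4 - 724γ^2 + 131044 - 127444 = 0, i.e. γ^4 - 724γ^2 + 3600 = 0. So γ is a root of x^4 - 724x^2 + 3600. This polynomial is irreducible over Q: it has no rational root (each ±√151 ± √211 is irrational), and any factorization into two quadratics over Q would force √(31861) ∈ Q (pairing opposite roots) or √151, √211 ∈ Q (other pairings), all impossible. Hence [Q(γ):Q] = 4 = [Q(√151, √211):Q], so Q(γ) = Q(√151, √211).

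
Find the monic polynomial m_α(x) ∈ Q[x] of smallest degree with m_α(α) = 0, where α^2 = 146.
m_α(x) = x^2 - 146

α satisfies α^2 - 146 = 0, so x^2 - 146 annihilates α. Since d = 146 is squarefree and ≠ 1, it is not a perfect square in Q, so x^2 - 146 has no rational root and is therefore irreducible over Q (a degree-2 polynomial over a field is irreducible iff it has no root). Hence m_α(x) = x^2 - 146.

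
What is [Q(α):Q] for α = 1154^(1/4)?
[Q(α):Q] = 4

α is a root of x^4 - 1154. By Eisenstein's criterion at the prime p = 2 (which divides the constant term 1154 but p^2 = 4 does not, since 1154 is squarefree), x^4 - 1154 is irreducible over Q. Hence [Q(α):Q] = 4.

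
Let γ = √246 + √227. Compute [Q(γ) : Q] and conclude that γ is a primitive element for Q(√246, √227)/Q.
[Q(γ) : Q] = 4 (equivalently, Q(γ) = Q(√246, √227))

Obviously Q(γ) ⊆ Q(√246, √227), and [Q(√246, √227):Q] = 4 (since 246, 227 are distinct squarefree integers > 1 with 55842 not a perfect square). To show equality we compute the minimal polynomial of γ. From γ = √246 + √227: γ^2 = 246 + 2√(55842) + 227 = 473 + 2√(55842), so γ^2 - 473 = 2√(55842); squaring, (γ^2 - 473)^2 = 4·55842, i.e. γ^4 - 946γ^2 + 223729 - 223368 = 0, i.e. γ^4 - 946γ^2 + 361 = 0. So γ is a root of x^4 - 946x^2 + 361. This polynomial is irreducible over Q: it has no rational root (each ±√246 ± √227 is irrational), and any factorization into two quadratics over Q would force √(55842) ∈ Q (pairing opposite roots) or √246, √227 ∈ Q (other pairings), all impossible. Hence [Q(γ):Q] = 4 = [Q(√246, √227):Q], so Q(γ) = Q(√246, √227).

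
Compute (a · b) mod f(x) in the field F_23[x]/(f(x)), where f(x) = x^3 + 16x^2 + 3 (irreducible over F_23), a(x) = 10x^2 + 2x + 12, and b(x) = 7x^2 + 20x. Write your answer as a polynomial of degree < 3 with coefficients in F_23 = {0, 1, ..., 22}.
a · b ≡ 15x^2 + 7x + 4 (mod f(x))

Multiply in F_23[x]: a(x)·b(x) = (10x^2 + 2x + 12)·(7x^2 + 20x) = x^4 + 7x^3 + 9x^2 + 10x. This has degree ≥ 3, so divide by f(x) over F_23: x^4 + 7x^3 + 9x^2 + 10x = (x + 14)·(x^3 + 16x^2 + 3) + (15x^2 + 7x + 4). Hence a·b ≡ 15x^2 + 7x + 4 (mod f). (F_23[x]/(f) is a field with 23^3 = 12167 elements since f is irreducible of degree 3.)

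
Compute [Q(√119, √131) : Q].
[Q(√119, √131) : Q] = 4

[Q(√119):Q] = 2 (min poly x^2 - 119, irreducible since 119 is squarefree > 1). For the top step, suppose √131 ∈ Q(√119), say √131 = c + d√119 with c, d ∈ Q. Squaring: 131 = c^2 + 119d^2 + 2cd√119. Since √119 ∉ Q this forces 2cd = 0. If d = 0 then √131 = c ∈ Q, contradicting 131 squarefree > 1. If c = 0 then 131 = 119d^2, so 119·131 = (119d)^2 is a perfect square in Q — but 119·131 = 15589 is not a perfect square (since 119 and 131 are distinct squarefree integers). Contradiction. Hence √131 ∉ Q(√119), so x^2 - 131 stays irreducible over Q(√119) and [Q(√119, √131) : Q(√119)] = 2. By the tower law, [Q(√119, √131) : Q] = 2 · 2 = 4.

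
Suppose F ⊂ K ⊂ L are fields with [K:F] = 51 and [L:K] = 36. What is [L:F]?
[L:F] = 1836

The tower law says that for any tower of field extensions F ⊂ K ⊂ L with finite degrees, [L:F] = [L:K] · [K:F]. Here this gives [L:F] = 36 · 51 = 1836.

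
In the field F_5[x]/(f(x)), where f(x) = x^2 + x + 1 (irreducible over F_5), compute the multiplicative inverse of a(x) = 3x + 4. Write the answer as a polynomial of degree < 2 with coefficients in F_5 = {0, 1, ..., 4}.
a(x)^(-1) ≡ 4x + 2 (mod f(x))

Since f is irreducible over F_5, F_5[x]/(f) is a field and a(x) ≠ 0 has an inverse. Apply the extended Euclidean algorithm to f(x) and a(x) in F_5[x]: f(x) = (2x + 1)·a(x) + (2). The last nonzero remainder is the constant 2 = gcd(f, a) in F_5. Back-substituting through the division chain expresses 2 = s(x)·a(x) + t(x)·f(x) with s(x) ≡ 3x + 4 (mod f), so (3x + 4)·a(x) ≡ 2 (mod f). Multiplying by 2^(-1) ≡ 3 in F_5 gives a(x)^(-1) ≡ 3·(3x + 4) ≡ 4x + 2 (mod f). Check: (3x + 4)·(4x + 2) = 2x^2 + 2x + 3 ≡ 1 (mod x^2 + x + 1).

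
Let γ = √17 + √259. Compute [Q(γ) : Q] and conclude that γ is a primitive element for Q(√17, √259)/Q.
[Q(γ) : Q] = 4 (equivalently, Q(γ) = Q(√17, √259))

Obviously Q(γ) ⊆ Q(√17, √259), and [Q(√17, √259):Q] = 4 (since 17, 259 are distinct squarefree integers > 1 with 4403 not a perfect square). To show equality we compute the minimal polynomial of γ. From γ = √17 + √259: γ^2 = 17 + 2√(4403) + 259 = 276 + 2√(4403), so γ^2 - 276 = 2√(4403); squaring, (γ^2 - 276)^2 = 4·4403, i.e. γ^4 - 552γ^2 + 76176 - 17612 = 0, i.e. γ^4 - 552γ^2 + 58564 = 0. So γ is a root of x^4 - 552x^2 + 58564. This polynomial is irreducible over Q: it has no rational root (each ±√17 ± √259 is irrational), and any factorization into two quadratics over Q would force √(4403) ∈ Q (pairing opposite roots) or √17, √259 ∈ Q (other pairings), all impossible. Hence [Q(γ):Q] = 4 = [Q(√17, √259):Q], so Q(γ) = Q(√17, √259).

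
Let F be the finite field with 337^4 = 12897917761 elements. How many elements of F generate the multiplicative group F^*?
There are φ(12897917760) = 2645360640 primitive elements

F_q^* is cyclic of order q - 1 = 12897917760. A cyclic group of order m has exactly φ(m) generators. Here m = 12897917760 = 2^6 · 3 · 5 · 7 · 13^2 · 41 · 277, so the number of primitive elements is φ(12897917760) = 2645360640.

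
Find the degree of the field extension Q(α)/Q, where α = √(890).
[Q(α):Q] = 2

[Q(α):Q] equals the degree of the minimal polynomial of α. Here α^2 = 890 and x^2 - 890 is irreducible (d = 890 is squarefree, ≠ 1, hence not a square), so deg(m_α) = 2. Thus [Q(α):Q] = 2.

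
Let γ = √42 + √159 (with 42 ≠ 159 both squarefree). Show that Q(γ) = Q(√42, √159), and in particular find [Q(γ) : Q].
[Q(γ) : Q] = 4 (equivalently, Q(γ) = Q(√42, √159))

Obviously Q(γ) ⊆ Q(√42, √159), and [Q(√42, √159):Q] = 4 (since 42, 159 are distinct squarefree integers > 1 with 6678 not a perfect square). To show equality we compute the minimal polynomial of γ. From γ = √42 + √159: γ^2 = 42 + 2√(6678) + 159 = 201 + 2√(6678), so γ^2 - 201 = 2√(6678); squaring, (γ^2 - 201)^2 = 4·6678, i.e. γ^4 - 402γ^2 + 40401 - 26712 = 0, i.e. γ^4 - 402γ^2 + 13689 = 0. So γ is a root of x^4 - 402x^2 + 13689. This polynomial is irreducible over Q: it has no rational root (each ±√42 ± √159 is irrational), and any factorization into two quadratics over Q would force √(6678) ∈ Q (pairing opposite roots) or √42, √159 ∈ Q (other pairings), all impossible. Hence [Q(γ):Q] = 4 = [Q(√42, √159):Q], so Q(γ) = Q(√42, √159).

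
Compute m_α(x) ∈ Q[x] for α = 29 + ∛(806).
m_α(x) = x^3 - 87x^2 + 2523x - 25195

Set β = α - 29 = ∛(806), so β^3 = 806. Then (α - 29)^3 - 806 = 0, i.e. α is a root of g(x) = (x - 29)^3 - 806 = x^3 - 87x^2 + 2523x - 25195. Since g(x) = h(x - 29) where h(x) = x^3 - 806, and h is irreducible over Q (because 806 is not a perfect cube, so h has no rational root, and a monic cubic with no rational root is irreducible), g is also irreducible (irreducibility is preserved under the substitution x → x - 29). Hence m_α(x) = x^3 - 87x^2 + 2523x - 25195.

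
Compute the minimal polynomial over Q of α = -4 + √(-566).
m_α(x) = x^2 + 8x + 582

From α + 4 = √(-566), squaring gives (α + 4)^2 = -566, i.e. α^2 + 8α + 16 = -566, so α^2 + 8α + 582 = 0. The discriminant of x^2 + 8x + 582 is (8)^2 - 4·(582) = 64 - 2328 = -2264, and 4·(-566) is not a perfect square in Q since -566 is squarefree and ≠ 1. Hence x^2 + 8x + 582 is irreducible over Q and is the minimal polynomial of α.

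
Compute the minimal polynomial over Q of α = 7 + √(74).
m_α(x) = x^2 - 14x - 25

From α - 7 = √(74), squaring gives (α - 7)^2 = 74, i.e. α^2 - 14α + 49 = 74, so α^2 - 14α - 25 = 0. The discriminant of x^2 - 14x - 25 is (-14)^2 - 4·(-25) = 196 + 100 = 296, and 4·(74) is not a perfect square in Q since 74 is squarefree and ≠ 1. Hence x^2 - 14x - 25 is irreducible over Q and is the minimal polynomial of α.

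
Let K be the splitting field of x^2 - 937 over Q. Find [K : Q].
[K : Q] = 2

f(x) = x^2 - 937 factors as (x - √937)(x + √937). The splitting field is K = Q(√937). Since 937 is squarefree and > 1, it is not a perfect square, so x^2 - 937 is irreducible over Q and [Q(√937) : Q] = 2. Hence [K : Q] = 2.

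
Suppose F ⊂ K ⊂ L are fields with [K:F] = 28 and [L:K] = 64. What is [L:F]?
[L:F] = 1792

The tower law says that for any tower of field extensions F ⊂ K ⊂ L with finite degrees, [L:F] = [L:K] · [K:F]. Here this gives [L:F] = 64 · 28 = 1792.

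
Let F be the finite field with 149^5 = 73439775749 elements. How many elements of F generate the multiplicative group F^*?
There are φ(73439775748) = 35521200000 primitive elements

F_q^* is cyclic of order q - 1 = 73439775748. A cyclic group of order m has exactly φ(m) generators. Here m = 73439775748 = 2^2 · 37 · 251 · 691 · 2861, so the number of primitive elements is φ(73439775748) = 35521200000.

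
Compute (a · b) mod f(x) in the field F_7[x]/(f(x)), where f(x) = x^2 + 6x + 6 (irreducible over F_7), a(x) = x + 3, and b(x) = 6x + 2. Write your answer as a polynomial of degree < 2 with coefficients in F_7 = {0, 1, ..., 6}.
a · b ≡ 5x + 5 (mod f(x))

Multiply in F_7[x]: a(x)·b(x) = (x + 3)·(6x + 2) = 6x^2 + 6x + 6. This has degree ≥ 2, so divide by f(x) over F_7: 6x^2 + 6x + 6 = (6)·(x^2 + 6x + 6) + (5x + 5). Hence a·b ≡ 5x + 5 (mod f). (F_7[x]/(f) is a field with 7^2 = 49 elements since f is irreducible of degree 2.)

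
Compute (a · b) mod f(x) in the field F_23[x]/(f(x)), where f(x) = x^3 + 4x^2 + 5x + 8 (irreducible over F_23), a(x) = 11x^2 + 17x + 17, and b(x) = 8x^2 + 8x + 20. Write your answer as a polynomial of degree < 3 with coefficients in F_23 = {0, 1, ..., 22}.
a · b ≡ 12x^2 + 21x + 7 (mod f(x))

Multiply in F_23[x]: a(x)·b(x) = (11x^2 + 17x + 17)·(8x^2 + 8x + 20) = 19x^4 + 17x^3 + 9x^2 + 16x + 18. This has degree ≥ 3, so divide by f(x) over F_23: 19x^4 + 17x^3 + 9x^2 + 16x + 18 = (19x + 10)·(x^3 + 4x^2 + 5x + 8) + (12x^2 + 21x + 7). Hence a·b ≡ 12x^2 + 21x + 7 (mod f). (F_23[x]/(f) is a field with 23^3 = 12167 elements since f is irreducible of degree 3.)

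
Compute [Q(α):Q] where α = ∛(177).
[Q(α):Q] = 3

The minimal polynomial of α is x^3 - 177, irreducible over Q since 177 is not a perfect cube (so x^3 - 177 has no rational root). Hence [Q(α):Q] = deg(m_α) = 3.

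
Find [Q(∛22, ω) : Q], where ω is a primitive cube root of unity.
[Q(∛22, ω) : Q] = 6

[Q(∛22):Q] = 3 (min poly x^3 - 22, irreducible since 22 is not a perfect cube). [Q(ω):Q] = 2 (min poly x^2 + x + 1). Since Q(∛22) ⊂ R and ω ∉ R, we have ω ∉ Q(∛22), so x^2 + x + 1 remains irreducible over Q(∛22) and [Q(∛22, ω) : Q(∛22)] = 2. By the tower law, [Q(∛22, ω) : Q] = 3 · 2 = 6. (In fact Q(∛22, ω) is the splitting field of x^3 - 22 over Q.)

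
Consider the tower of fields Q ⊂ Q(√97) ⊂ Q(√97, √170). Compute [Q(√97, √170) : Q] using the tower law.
[Q(√97, √170) : Q] = 4

[Q(√97):Q] = 2 (min poly x^2 - 97, irreducible since 97 is squarefree > 1). For the top step, suppose √170 ∈ Q(√97), say √170 = c + d√97 with c, d ∈ Q. Squaring: 170 = c^2 + 97d^2 + 2cd√97. Since √97 ∉ Q this forces 2cd = 0. If d = 0 then √170 = c ∈ Q, contradicting 170 squarefree > 1. If c = 0 then 170 = 97d^2, so 97·170 = (97d)^2 is a perfect square in Q — but 97·170 = 16490 is not a perfect square (since 97 and 170 are distinct squarefree integers). Contradiction. Hence √170 ∉ Q(√97), so x^2 - 170 stays irreducible over Q(√97) and [Q(√97, √170) : Q(√97)] = 2. By the tower law, [Q(√97, √170) : Q] = 2 · 2 = 4.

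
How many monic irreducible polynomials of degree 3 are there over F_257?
There are 5658112 monic irreducible polynomials of degree 3 over F_257

Each element of F_{257^3} that lies in no proper subfield is a root of exactly one monic irreducible of degree 3 over F_257, and each such polynomial has 3 distinct roots in F_{257^3}. By Möbius inversion the count is N_257(3) = (1/3) Σ_{d|3} μ(3/d) · 257^d = (1/3)(μ(3)·257^1 + μ(1)·257^3) = 16974336/3 = 5658112.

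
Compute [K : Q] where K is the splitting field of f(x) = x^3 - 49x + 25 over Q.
[K : Q] = 6

By the rational root test, any rational root of the monic integer polynomial f(x) = x^3 - 49x + 25 must be an integer dividing the constant term 25, i.e. one of ±{1, 5, 25}. Evaluating: f(1) = -23, f(-1) = 73, f(5) = -95, f(-5) = 145, f(25) = 14425, f(-25) = -14375; none is 0, so f has no rational root and is therefore irreducible over Q (a cubic with no linear factor over a field is irreducible). For an irreducible cubic, the Galois group is A_3 or S_3 according as the discriminant disc(f) = -4a^3 - 27b^2 = -4·(-49)^3 - 27·(25)^2 = 453721 is or is not a square in Q. Here disc(f) = 453721 is not a perfect square in Q, so the Galois group of f over Q is not contained in A_3 and must be all of S_3. The splitting field has degree |S_3| = 6 over Q, so [K : Q] = 6.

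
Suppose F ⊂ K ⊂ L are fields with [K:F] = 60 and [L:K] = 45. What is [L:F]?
[L:F] = 2700

The tower law says that for any tower of field extensions F ⊂ K ⊂ L with finite degrees, [L:F] = [L:K] · [K:F]. Here this gives [L:F] = 45 · 60 = 2700.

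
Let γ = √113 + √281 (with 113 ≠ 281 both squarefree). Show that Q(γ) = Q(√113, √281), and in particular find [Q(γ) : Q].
[Q(γ) : Q] = 4 (equivalently, Q(γ) = Q(√113, √281))

Obviously Q(γ) ⊆ Q(√113, √281), and [Q(√113, √281):Q] = 4 (since 113, 281 are distinct squarefree integers > 1 with 31753 not a perfect square). To show equality we compute the minimal polynomial of γ. From γ = √113 + √281: γ^2 = 113 + 2√(31753) + 281 = 394 + 2√(31753), so γ^2 - 394 = 2√(31753); squaring, (γ^2 - 394)^2 = 4·31753, i.e. γ^4 - 788γ^2 + 155236 - 127012 = 0, i.e. γ^4 - 788γ^2 + 28224 = 0. So γ is a root of x^4 - 788x^2 + 28224. This polynomial is irreducible over Q: it has no rational root (each ±√113 ± √281 is irrational), and any factorization into two quadratics over Q would force √(31753) ∈ Q (pairing opposite roots) or √113, √281 ∈ Q (other pairings), all impossible. Hence [Q(γ):Q] = 4 = [Q(√113, √281):Q], so Q(γ) = Q(√113, √281).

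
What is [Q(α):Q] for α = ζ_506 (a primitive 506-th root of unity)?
[Q(α):Q] = 220

The minimal polynomial of ζ_506 over Q is the 506-th cyclotomic polynomial Φ_506(x), which is irreducible over Q and has degree φ(506) = 220. Hence [Q(α):Q] = φ(506) = 220.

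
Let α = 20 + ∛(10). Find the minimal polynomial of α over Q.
m_α(x) = x^3 - 60x^2 + 1200x - 8010

Set β = α - 20 = ∛(10), so β^3 = 10. Then (α - 20)^3 - 10 = 0, i.e. α is a root of g(x) = (x - 20)^3 - 10 = x^3 - 60x^2 + 1200x - 8010. Since g(x) = h(x - 20) where h(x) = x^3 - 10, and h is irreducible over Q (because 10 is not a perfect cube, so h has no rational root, and a monic cubic with no rational root is irreducible), g is also irreducible (irreducibility is preserved under the substitution x → x - 20). Hence m_α(x) = x^3 - 60x^2 + 1200x - 8010.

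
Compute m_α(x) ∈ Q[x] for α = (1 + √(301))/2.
m_α(x) = x^2 - x - 75

From 2α - 1 = √(301), squaring gives (2α - 1)^2 = 301, i.e. 4α^2 - 4α + 1 = 301, so α^2 - α + (1 - 301)/4 = 0. Since 301 ≡ 1 (mod 4), (1 - 301)/4 = -75 ∈ Z. The polynomial x^2 - x - 75 has discriminant 1 - 4·(-75) = 301, which is not a perfect square in Q (d = 301 is squarefree and ≠ 1), so x^2 - x - 75 is irreducible over Q. It is the minimal polynomial of α.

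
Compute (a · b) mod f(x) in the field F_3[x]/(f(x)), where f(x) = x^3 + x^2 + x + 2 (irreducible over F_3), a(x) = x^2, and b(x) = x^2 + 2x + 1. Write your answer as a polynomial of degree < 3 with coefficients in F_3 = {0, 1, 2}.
a · b ≡ 2x^2 + 1 (mod f(x))

Multiply in F_3[x]: a(x)·b(x) = (x^2)·(x^2 + 2x + 1) = x^4 + 2x^3 + x^2. This has degree ≥ 3, so divide by f(x) over F_3: x^4 + 2x^3 + x^2 = (x + 1)·(x^3 + x^2 + x + 2) + (2x^2 + 1). Hence a·b ≡ 2x^2 + 1 (mod f). (F_3[x]/(f) is a field with 3^3 = 27 elements since f is irreducible of degree 3.)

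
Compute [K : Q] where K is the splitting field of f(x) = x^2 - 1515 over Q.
[K : Q] = 2

f(x) = x^2 - 1515 factors as (x - √1515)(x + √1515). The splitting field is K = Q(√1515). Since 1515 is squarefree and > 1, it is not a perfect square, so x^2 - 1515 is irreducible over Q and [Q(√1515) : Q] = 2. Hence [K : Q] = 2.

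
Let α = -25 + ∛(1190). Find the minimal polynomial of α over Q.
m_α(x) = x^3 + 75x^2 + 1875x + 14435

Set β = α + 25 = ∛(1190), so β^3 = 1190. Then (α + 25)^3 - 1190 = 0, i.e. α is a root of g(x) = (x + 25)^3 - 1190 = x^3 + 75x^2 + 1875x + 14435. Since g(x) = h(x + 25) where h(x) = x^3 - 1190, and h is irreducible over Q (because 1190 is not a perfect cube, so h has no rational root, and a monic cubic with no rational root is irreducible), g is also irreducible (irreducibility is preserved under the substitution x → x + 25). Hence m_α(x) = x^3 + 75x^2 + 1875x + 14435.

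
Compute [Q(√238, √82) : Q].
[Q(√238, √82) : Q] = 4

[Q(√238):Q] = 2 (min poly x^2 - 238, irreducible since 238 is squarefree > 1). For the top step, suppose √82 ∈ Q(√238), say √82 = c + d√238 with c, d ∈ Q. Squaring: 82 = c^2 + 238d^2 + 2cd√238. Since √238 ∉ Q this forces 2cd = 0. If d = 0 then √82 = c ∈ Q, contradicting 82 squarefree > 1. If c = 0 then 82 = 238d^2, so 238·82 = (238d)^2 is a perfect square in Q — but 238·82 = 19516 is not a perfect square (since 238 and 82 are distinct squarefree integers). Contradiction. Hence √82 ∉ Q(√238), so x^2 - 82 stays irreducible over Q(√238) and [Q(√238, √82) : Q(√238)] = 2. By the tower law, [Q(√238, √82) : Q] = 2 · 2 = 4.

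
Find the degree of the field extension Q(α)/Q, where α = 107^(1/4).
[Q(α):Q] = 4

α is a root of x^4 - 107. By Eisenstein's criterion at the prime p = 107 (which divides the constant term 107 but p^2 = 11449 does not, since 107 is squarefree), x^4 - 107 is irreducible over Q. Hence [Q(α):Q] = 4.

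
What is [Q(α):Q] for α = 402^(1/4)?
[Q(α):Q] = 4

α is a root of x^4 - 402. By Eisenstein's criterion at the prime p = 2 (which divides the constant term 402 but p^2 = 4 does not, since 402 is squarefree), x^4 - 402 is irreducible over Q. Hence [Q(α):Q] = 4.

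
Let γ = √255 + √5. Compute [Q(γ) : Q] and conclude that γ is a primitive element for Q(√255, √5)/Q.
[Q(γ) : Q] = 4 (equivalently, Q(γ) = Q(√255, √5))

Obviously Q(γ) ⊆ Q(√255, √5), and [Q(√255, √5):Q] = 4 (since 255, 5 are distinct squarefree integers > 1 with 1275 not a perfect square). To show equality we compute the minimal polynomial of γ. From γ = √255 + √5: γ^2 = 255 + 2√(1275) + 5 = 260 + 2√(1275), so γ^2 - 260 = 2√(1275); squaring, (γ^2 - 260)^2 = 4·1275, i.e. γ^4 - 520γ^2 + 67600 - 5100 = 0, i.e. γ^4 - 520γ^2 + 62500 = 0. So γ is a root of x^4 - 520x^2 + 62500. This polynomial is irreducible over Q: it has no rational root (each ±√255 ± √5 is irrational), and any factorization into two quadratics over Q would force √(1275) ∈ Q (pairing opposite roots) or √255, √5 ∈ Q (other pairings), all impossible. Hence [Q(γ):Q] = 4 = [Q(√255, √5):Q], so Q(γ) = Q(√255, √5).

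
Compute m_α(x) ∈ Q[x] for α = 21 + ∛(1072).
m_α(x) = x^3 - 63x^2 + 1323x - 10333

Set β = α - 21 = ∛(1072), so β^3 = 1072. Then (α - 21)^3 - 1072 = 0, i.e. α is a root of g(x) = (x - 21)^3 - 1072 = x^3 - 63x^2 + 1323x - 10333. Since g(x) = h(x - 21) where h(x) = x^3 - 1072, and h is irreducible over Q (because 1072 is not a perfect cube, so h has no rational root, and a monic cubic with no rational root is irreducible), g is also irreducible (irreducibility is preserved under the substitution x → x - 21). Hence m_α(x) = x^3 - 63x^2 + 1323x - 10333.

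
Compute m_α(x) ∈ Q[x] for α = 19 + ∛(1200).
m_α(x) = x^3 - 57x^2 + 1083x - 8059

Set β = α - 19 = ∛(1200), so β^3 = 1200. Then (α - 19)^3 - 1200 = 0, i.e. α is a root of g(x) = (x - 19)^3 - 1200 = x^3 - 57x^2 + 1083x - 8059. Since g(x) = h(x - 19) where h(x) = x^3 - 1200, and h is irreducible over Q (because 1200 is not a perfect cube, so h has no rational root, and a monic cubic with no rational root is irreducible), g is also irreducible (irreducibility is preserved under the substitution x → x - 19). Hence m_α(x) = x^3 - 57x^2 + 1083x - 8059.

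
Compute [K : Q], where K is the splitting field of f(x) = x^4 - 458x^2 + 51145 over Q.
[K : Q] = 4

Solving the quadratic in x^2: x^2 = (458 ± √(458^2 - 4·51145))/2 = (458 ± √5184)/2 = (458 ± 72)/2, giving x^2 = 265 or x^2 = 193. So f(x) = (x^2 - 265)(x^2 - 193) and the roots of f are ±√265, ±√193. Hence the splitting field is K = Q(√265, √193). Since 265 and 193 are distinct squarefree integers > 1, their product 51145 is not a perfect square, so √193 ∉ Q(√265). By the tower law [K:Q] = [Q(√265,√193):Q(√265)] · [Q(√265):Q] = 2 · 2 = 4.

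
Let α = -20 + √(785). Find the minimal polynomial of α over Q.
m_α(x) = x^2 + 40x - 385

From α + 20 = √(785), squaring gives (α + 20)^2 = 785, i.e. α^2 + 40α + 400 = 785, so α^2 + 40α - 385 = 0. The discriminant of x^2 + 40x - 385 is (40)^2 - 4·(-385) = 1600 + 1540 = 3140, and 4·(785) is not a perfect square in Q since 785 is squarefree and ≠ 1. Hence x^2 + 40x - 385 is irreducible over Q and is the minimal polynomial of α.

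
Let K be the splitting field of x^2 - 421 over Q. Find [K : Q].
[K : Q] = 2

f(x) = x^2 - 421 factors as (x - √421)(x + √421). The splitting field is K = Q(√421). Since 421 is squarefree and > 1, it is not a perfect square, so x^2 - 421 is irreducible over Q and [Q(√421) : Q] = 2. Hence [K : Q] = 2.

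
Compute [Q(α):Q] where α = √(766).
[Q(α):Q] = 2

[Q(α):Q] equals the degree of the minimal polynomial of α. Here α^2 = 766 and x^2 - 766 is irreducible (d = 766 is squarefree, ≠ 1, hence not a square), so deg(m_α) = 2. Thus [Q(α):Q] = 2.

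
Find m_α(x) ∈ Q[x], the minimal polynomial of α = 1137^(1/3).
m_α(x) = x^3 - 1137

α satisfies α^3 = 1137, so x^3 - 1137 annihilates α. By the rational root test, a rational root p/q (in lowest terms) of x^3 - 1137 would satisfy p^3 = 1137 q^3, forcing q = 1 and p^3 = 1137; but 1137 is not a perfect cube, contradiction. A monic cubic over Q with no rational root is irreducible (any nontrivial factorization would include a linear factor). Hence x^3 - 1137 is the minimal polynomial of α, and in particular [Q(α):Q] = 3.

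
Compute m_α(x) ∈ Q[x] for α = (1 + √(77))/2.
m_α(x) = x^2 - x - 19

From 2α - 1 = √(77), squaring gives (2α - 1)^2 = 77, i.e. 4α^2 - 4α + 1 = 77, so α^2 - α + (1 - 77)/4 = 0. Since 77 ≡ 1 (mod 4), (1 - 77)/4 = -19 ∈ Z. The polynomial x^2 - x - 19 has discriminant 1 - 4·(-19) = 77, which is not a perfect square in Q (d = 77 is squarefree and ≠ 1), so x^2 - x - 19 is irreducible over Q. It is the minimal polynomial of α.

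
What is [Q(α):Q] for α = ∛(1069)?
[Q(α):Q] = 3

The minimal polynomial of α is x^3 - 1069, irreducible over Q since 1069 is not a perfect cube (so x^3 - 1069 has no rational root). Hence [Q(α):Q] = deg(m_α) = 3.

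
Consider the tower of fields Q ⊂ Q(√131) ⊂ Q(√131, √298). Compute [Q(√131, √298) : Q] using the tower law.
[Q(√131, √298) : Q] = 4

[Q(√131):Q] = 2 (min poly x^2 - 131, irreducible since 131 is squarefree > 1). For the top step, suppose √298 ∈ Q(√131), say √298 = c + d√131 with c, d ∈ Q. Squaring: 298 = c^2 + 131d^2 + 2cd√131. Since √131 ∉ Q this forces 2cd = 0. If d = 0 then √298 = c ∈ Q, contradicting 298 squarefree > 1. If c = 0 then 298 = 131d^2, so 131·298 = (131d)^2 is a perfect square in Q — but 131·298 = 39038 is not a perfect square (since 131 and 298 are distinct squarefree integers). Contradiction. Hence √298 ∉ Q(√131), so x^2 - 298 stays irreducible over Q(√131) and [Q(√131, √298) : Q(√131)] = 2. By the tower law, [Q(√131, √298) : Q] = 2 · 2 = 4.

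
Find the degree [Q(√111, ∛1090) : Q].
[Q(√111, ∛1090) : Q] = 6

Let L = Q(√111, ∛1090). Since Q(√111) ⊂ L and [Q(√111):Q] = 2, the tower law gives 2 | [L:Q]. Likewise Q(∛1090) ⊂ L with [Q(∛1090):Q] = 3 (because 1090 is not a perfect cube), so 3 | [L:Q]. As gcd(2,3) = 1, [L:Q] is divisible by 6. Conversely L is generated over Q by √111 and ∛1090, so [L:Q] ≤ 2·3 = 6. Therefore [Q(√111, ∛1090) : Q] = 6.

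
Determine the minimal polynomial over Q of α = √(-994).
m_α(x) = x^2 + 994

α satisfies α^2 + 994 = 0, so x^2 + 994 annihilates α. Since d = -994 is squarefree and ≠ 1, it is not a perfect square in Q, so x^2 + 994 has no rational root and is therefore irreducible over Q (a degree-2 polynomial over a field is irreducible iff it has no root). Hence m_α(x) = x^2 + 994.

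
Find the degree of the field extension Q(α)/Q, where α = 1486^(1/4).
[Q(α):Q] = 4

α is a root of x^4 - 1486. By Eisenstein's criterion at the prime p = 2 (which divides the constant term 1486 but p^2 = 4 does not, since 1486 is squarefree), x^4 - 1486 is irreducible over Q. Hence [Q(α):Q] = 4.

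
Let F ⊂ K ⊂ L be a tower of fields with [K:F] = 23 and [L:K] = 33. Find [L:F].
[L:F] = 759

The tower law says that for any tower of field extensions F ⊂ K ⊂ L with finite degrees, [L:F] = [L:K] · [K:F]. Here this gives [L:F] = 33 · 23 = 759.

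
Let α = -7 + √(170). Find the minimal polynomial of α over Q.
m_α(x) = x^2 + 14x - 121

From α + 7 = √(170), squaring gives (α + 7)^2 = 170, i.e. α^2 + 14α + 49 = 170, so α^2 + 14α - 121 = 0. The discriminant of x^2 + 14x - 121 is (14)^2 - 4·(-121) = 196 + 484 = 680, and 4·(170) is not a perfect square in Q since 170 is squarefree and ≠ 1. Hence x^2 + 14x - 121 is irreducible over Q and is the minimal polynomial of α.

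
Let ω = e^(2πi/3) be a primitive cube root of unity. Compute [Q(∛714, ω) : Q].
[Q(∛714, ω) : Q] = 6

[Q(∛714):Q] = 3 (min poly x^3 - 714, irreducible since 714 is not a perfect cube). [Q(ω):Q] = 2 (min poly x^2 + x + 1). Since Q(∛714) ⊂ R and ω ∉ R, we have ω ∉ Q(∛714), so x^2 + x + 1 remains irreducible over Q(∛714) and [Q(∛714, ω) : Q(∛714)] = 2. By the tower law, [Q(∛714, ω) : Q] = 3 · 2 = 6. (In fact Q(∛714, ω) is the splitting field of x^3 - 714 over Q.)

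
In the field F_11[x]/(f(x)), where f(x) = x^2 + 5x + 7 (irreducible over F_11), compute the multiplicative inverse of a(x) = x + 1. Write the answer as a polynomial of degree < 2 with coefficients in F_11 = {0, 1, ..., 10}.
a(x)^(-1) ≡ 7x + 6 (mod f(x))

Since f is irreducible over F_11, F_11[x]/(f) is a field and a(x) ≠ 0 has an inverse. Apply the extended Euclidean algorithm to f(x) and a(x) in F_11[x]: f(x) = (x + 4)·a(x) + (3). The last nonzero remainder is the constant 3 = gcd(f, a) in F_11. Back-substituting through the division chain expresses 3 = s(x)·a(x) + t(x)·f(x) with s(x) ≡ 10x + 7 (mod f), so (10x + 7)·a(x) ≡ 3 (mod f). Multiplying by 3^(-1) ≡ 4 in F_11 gives a(x)^(-1) ≡ 4·(10x + 7) ≡ 7x + 6 (mod f). Check: (x + 1)·(7x + 6) = 7x^2 + 2x + 6 ≡ 1 (mod x^2 + 5x + 7).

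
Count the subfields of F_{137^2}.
F_{137^2} has 2 subfields

The subfields of F_{p^n} are exactly the fields F_{p^d} for d | n (each is the fixed field of the unique index-d subgroup of Gal(F_{p^n}/F_p) ≅ Z/nZ). The divisors of n = 2 are {1, 2}, giving 2 subfields: F_{137^1}, F_{137^2}.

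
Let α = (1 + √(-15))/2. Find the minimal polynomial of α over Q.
m_α(x) = x^2 - x + 4

From 2α - 1 = √(-15), squaring gives (2α - 1)^2 = -15, i.e. 4α^2 - 4α + 1 = -15, so α^2 - α + (1 + 15)/4 = 0. Since -15 ≡ 1 (mod 4), (1 + 15)/4 = 4 ∈ Z. The polynomial x^2 - x + 4 has discriminant 1 - 4·(4) = -15, which is not a perfect square in Q (d = -15 is squarefree and ≠ 1), so x^2 - x + 4 is irreducible over Q. It is the minimal polynomial of α.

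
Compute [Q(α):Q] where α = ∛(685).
[Q(α):Q] = 3

The minimal polynomial of α is x^3 - 685, irreducible over Q since 685 is not a perfect cube (so x^3 - 685 has no rational root). Hence [Q(α):Q] = deg(m_α) = 3.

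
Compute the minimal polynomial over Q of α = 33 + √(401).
m_α(x) = x^2 - 66x + 688

From α - 33 = √(401), squaring gives (α - 33)^2 = 401, i.e. α^2 - 66α + 1089 = 401, so α^2 - 66α + 688 = 0. The discriminant of x^2 - 66x + 688 is (-66)^2 - 4·(688) = 4356 - 2752 = 1604, and 4·(401) is not a perfect square in Q since 401 is squarefree and ≠ 1. Hence x^2 - 66x + 688 is irreducible over Q and is the minimal polynomial of α.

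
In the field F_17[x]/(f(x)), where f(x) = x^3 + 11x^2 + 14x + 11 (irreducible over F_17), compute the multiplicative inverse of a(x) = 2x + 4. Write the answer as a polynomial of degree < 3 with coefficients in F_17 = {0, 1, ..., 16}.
a(x)^(-1) ≡ 4x^2 + 2x + 1 (mod f(x))

Since f is irreducible over F_17, F_17[x]/(f) is a field and a(x) ≠ 0 has an inverse. Apply the extended Euclidean algorithm to f(x) and a(x) in F_17[x]: f(x) = (9x^2 + 13x + 15)·a(x) + (2). The last nonzero remainder is the constant 2 = gcd(f, a) in F_17. Back-substituting through the division chain expresses 2 = s(x)·a(x) + t(x)·f(x) with s(x) ≡ 8x^2 + 4x + 2 (mod f), so (8x^2 + 4x + 2)·a(x) ≡ 2 (mod f). Multiplying by 2^(-1) ≡ 9 in F_17 gives a(x)^(-1) ≡ 9·(8x^2 + 4x + 2) ≡ 4x^2 + 2x + 1 (mod f). Check: (2x + 4)·(4x^2 + 2x + 1) = 8x^3 + 3x^2 + 10x + 4 ≡ 1 (mod x^3 + 11x^2 + 14x + 11).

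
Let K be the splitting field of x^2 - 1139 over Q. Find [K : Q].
[K : Q] = 2

f(x) = x^2 - 1139 factors as (x - √1139)(x + √1139). The splitting field is K = Q(√1139). Since 1139 is squarefree and > 1, it is not a perfect square, so x^2 - 1139 is irreducible over Q and [Q(√1139) : Q] = 2. Hence [K : Q] = 2.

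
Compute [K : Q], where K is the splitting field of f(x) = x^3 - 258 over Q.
[K : Q] = 6

The roots of x^3 - 258 are ∛258, ω∛258, ω^2∛258 where ω = e^(2πi/3) is a primitive cube root of unity, so K = Q(∛258, ω). Now [Q(∛258):Q] = 3 (since 258 is not a perfect cube, x^3 - 258 is irreducible) and [Q(ω):Q] = 2. Both 2 and 3 divide [K:Q], and [K:Q] ≤ 3·2 = 6, so [K:Q] = 6. (Equivalently: Q(∛258) ⊂ R but ω ∉ R, so [K : Q(∛258)] = 2.)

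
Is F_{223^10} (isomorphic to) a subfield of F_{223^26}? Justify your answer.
No: F_{223^10} is not a subfield of F_{223^26}

F_{p^m} embeds in F_{p^n} iff m | n. Here 10 ∤ 26 (since 26 = 2·10 + 6 with remainder 6 ≠ 0), so F_{223^10} is not a subfield of F_{223^26}. Equivalently: if it were, the tower law would give 10 = [F_{223^10}:F_223] dividing [F_{223^26}:F_223] = 26, contradiction.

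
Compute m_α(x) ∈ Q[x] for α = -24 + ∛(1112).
m_α(x) = x^3 + 72x^2 + 1728x + 12712

Set β = α + 24 = ∛(1112), so β^3 = 1112. Then (α + 24)^3 - 1112 = 0, i.e. α is a root of g(x) = (x + 24)^3 - 1112 = x^3 + 72x^2 + 1728x + 12712. Since g(x) = h(x + 24) where h(x) = x^3 - 1112, and h is irreducible over Q (because 1112 is not a perfect cube, so h has no rational root, and a monic cubic with no rational root is irreducible), g is also irreducible (irreducibility is preserved under the substitution x → x + 24). Hence m_α(x) = x^3 + 72x^2 + 1728x + 12712.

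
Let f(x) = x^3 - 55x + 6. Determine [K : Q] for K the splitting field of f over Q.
[K : Q] = 6

By the rational root test, any rational root of the monic integer polynomial f(x) = x^3 - 55x + 6 must be an integer dividing the constant term 6, i.e. one of ±{1, 2, 3, 6}. Evaluating: f(1) = -48, f(-1) = 60, f(2) = -96, f(-2) = 108, f(3) = -132, f(-3) = 144, f(6) = -108, f(-6) = 120; none is 0, so f has no rational root and is therefore irreducible over Q (a cubic with no linear factor over a field is irreducible). For an irreducible cubic, the Galois group is A_3 or S_3 according as the discriminant disc(f) = -4a^3 - 27b^2 = -4·(-55)^3 - 27·(6)^2 = 664528 is or is not a square in Q. Here disc(f) = 664528 is not a perfect square in Q, so the Galois group of f over Q is not contained in A_3 and must be all of S_3. The splitting field has degree |S_3| = 6 over Q, so [K : Q] = 6.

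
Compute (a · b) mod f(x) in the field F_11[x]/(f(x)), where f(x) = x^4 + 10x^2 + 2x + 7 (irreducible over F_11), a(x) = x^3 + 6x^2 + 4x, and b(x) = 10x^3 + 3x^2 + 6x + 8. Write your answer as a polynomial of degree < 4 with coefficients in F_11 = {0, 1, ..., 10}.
a · b ≡ 5x^2 + 4x + 10 (mod f(x))

Multiply in F_11[x]: a(x)·b(x) = (x^3 + 6x^2 + 4x)·(10x^3 + 3x^2 + 6x + 8) = 10x^6 + 8x^5 + 9x^4 + x^3 + 6x^2 + 10x. This has degree ≥ 4, so divide by f(x) over F_11: 10x^6 + 8x^5 + 9x^4 + x^3 + 6x^2 + 10x = (10x^2 + 8x + 8)·(x^4 + 10x^2 + 2x + 7) + (5x^2 + 4x + 10). Hence a·b ≡ 5x^2 + 4x + 10 (mod f). (F_11[x]/(f) is a field with 11^4 = 14641 elements since f is irreducible of degree 4.)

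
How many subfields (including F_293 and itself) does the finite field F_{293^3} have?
F_{293^3} has 2 subfields

The subfields of F_{p^n} are exactly the fields F_{p^d} for d | n (each is the fixed field of the unique index-d subgroup of Gal(F_{p^n}/F_p) ≅ Z/nZ). The divisors of n = 3 are {1, 3}, giving 2 subfields: F_{293^1}, F_{293^3}.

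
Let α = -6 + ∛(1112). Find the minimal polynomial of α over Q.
m_α(x) = x^3 + 18x^2 + 108x - 896

Set β = α + 6 = ∛(1112), so β^3 = 1112. Then (α + 6)^3 - 1112 = 0, i.e. α is a root of g(x) = (x + 6)^3 - 1112 = x^3 + 18x^2 + 108x - 896. Since g(x) = h(x + 6) where h(x) = x^3 - 1112, and h is irreducible over Q (because 1112 is not a perfect cube, so h has no rational root, and a monic cubic with no rational root is irreducible), g is also irreducible (irreducibility is preserved under the substitution x → x + 6). Hence m_α(x) = x^3 + 18x^2 + 108x - 896.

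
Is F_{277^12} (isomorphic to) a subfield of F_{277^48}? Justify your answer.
Yes: F_{277^12} is a subfield of F_{277^48}

F_{p^m} embeds in F_{p^n} iff m | n (since F_{p^n} is the splitting field of x^(p^n) - x, and F_{p^m} ⊂ F_{p^n} forces p^n to be a power of p^m, i.e. m | n; conversely if m | n then every root of x^(p^m) - x is a root of x^(p^n) - x). Here 12 | 48 (since 48 = 4·12), so F_{277^12} is a subfield of F_{277^48}, and [F_{277^48} : F_{277^12}] = 48/12 = 4.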